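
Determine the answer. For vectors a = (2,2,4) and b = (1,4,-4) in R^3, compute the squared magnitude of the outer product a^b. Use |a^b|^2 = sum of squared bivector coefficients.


a wedge b = (a1*b2 - a2*b1)*e12 + (a1*b3 - a3*b1)*e13 + (a2*b3 - a3*b2)*e23
e12 coeff: 2*4 - 2*1 = 8 - 2 = 6
e13 coeff: 2*(-4) - 4*1 = -8 - 4 = -12
e23 coeff: 2*(-4) - 4*4 = -8 - 16 = -24
|a wedge b|^2 = 6^2 + (-12)^2 + (-24)^2
= 36 + 144 + 576
= 756


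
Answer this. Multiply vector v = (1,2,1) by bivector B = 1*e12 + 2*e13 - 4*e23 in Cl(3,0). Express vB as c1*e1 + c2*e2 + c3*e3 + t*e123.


vB has grade-1 (vector) and grade-3 (trivector) parts: vB = (v _| B) + (v ^ B).
Vector part <vB>_1:
  e1: -v2*b12 - v3*b13 = -(2)*(1) - (1)*(2) = -4
  e2: v1*b12 - v3*b23 = (1)*(1) - (1)*(-4) = 5
  e3: v1*b13 + v2*b23 = (1)*(2) + (2)*(-4) = -6
Trivector part <vB>_3:
  e123: v1*b23 - v2*b13 + v3*b12 = (1)*(-4) - (2)*(2) + (1)*(1) = -7
vB = -4*e1 + 5*e2 - 6*e3 - 7*e123


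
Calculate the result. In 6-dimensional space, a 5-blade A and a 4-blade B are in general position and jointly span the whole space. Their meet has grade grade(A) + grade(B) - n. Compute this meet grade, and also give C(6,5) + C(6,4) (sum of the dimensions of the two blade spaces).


Meet grade = grade(A) + grade(B) - n
= 5 + 4 - 6 = 3
C(6,5) = 6
C(6,4) = 15
dim_A + dim_B = 6 + 15 = 21


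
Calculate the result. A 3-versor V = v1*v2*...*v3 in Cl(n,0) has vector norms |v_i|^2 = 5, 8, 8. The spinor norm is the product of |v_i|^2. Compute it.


Spinor norm N(V) = |v1|^2 * |v2|^2 * ... * |v3|^2
= 5 * 8 * 8
Running product: 5, 40, 320
N(V) = 320


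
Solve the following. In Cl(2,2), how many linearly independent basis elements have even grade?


Even subalgebra dimension = 2^(n-1)
n = 2 + 2 = 4
2^(4 - 1) = 2^3 = 8
Verification: sum of C(4,k) for even k = 1 + 6 + 1 = 8
Result = 8


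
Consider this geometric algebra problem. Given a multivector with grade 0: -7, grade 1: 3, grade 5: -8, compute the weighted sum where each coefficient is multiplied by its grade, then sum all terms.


Grade-weighted sum = sum of grade_k * coefficient_k
0*(-7) = 0
1*3 = 3
5*(-8) = -40
Total = 0 + 3 + (-40) = -37


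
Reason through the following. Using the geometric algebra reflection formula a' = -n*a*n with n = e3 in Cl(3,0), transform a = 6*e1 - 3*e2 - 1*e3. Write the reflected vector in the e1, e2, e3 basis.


Reflection formula: a' = -n*a*n, with n = e3 (unit vector, n^2 = 1).
For reflection through hyperplane perp to e3:
The component along e3 flips sign, others stay.
a = (6, -3, -1)
a' = (6, -3, 1)
a' = 6*e1 - 3*e2 + 1*e3


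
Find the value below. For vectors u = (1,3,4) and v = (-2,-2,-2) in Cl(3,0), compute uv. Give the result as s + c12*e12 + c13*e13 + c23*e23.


In Cl(3,0): e_i^2 = 1, e_ie_j = -e_je_i for i != j.
Scalar part = u . v = 1*(-2) + 3*(-2) + 4*(-2)
= -2 + (-6) + (-8) = -16
e12 coeff = 1*(-2) - 3*(-2) = -2 - (-6) = 4
e13 coeff = 1*(-2) - 4*(-2) = -2 - (-8) = 6
e23 coeff = 3*(-2) - 4*(-2) = -6 - (-8) = 2
uv = -16 + 4*e12 + 6*e13 + 2*e23


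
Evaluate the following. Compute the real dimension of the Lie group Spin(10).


Spin(n) double-covers SO(n); both have Lie algebra so(n) of dimension n(n-1)/2.
n = 10
n(n-1) = 10 * 9 = 90
dim Spin(10) = 90/2 = 45


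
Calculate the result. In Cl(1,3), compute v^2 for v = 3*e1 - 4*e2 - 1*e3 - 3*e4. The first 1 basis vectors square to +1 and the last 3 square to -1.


v^2 = sum of c_i^2 * e_i^2
Positive signature terms (e_i^2 = +1): 3^2 = 9
Negative signature terms (e_j^2 = -1): (-4)^2 + (-1)^2 + (-3)^2 = 26
v^2 = 9 - 26 = -17


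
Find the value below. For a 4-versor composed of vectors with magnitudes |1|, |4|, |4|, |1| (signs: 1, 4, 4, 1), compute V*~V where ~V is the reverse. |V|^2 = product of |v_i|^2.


Each vector v_i has |v_i|^2 = s_i^2
Squared scales: 1^2 = 1, 4^2 = 16, 4^2 = 16, 1^2 = 1
|V|^2 = 1 * 16 * 16 * 1
= 256


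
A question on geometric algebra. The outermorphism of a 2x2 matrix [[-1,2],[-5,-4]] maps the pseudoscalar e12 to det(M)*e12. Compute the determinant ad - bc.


The outermorphism of a linear map f sends e1^e2 to f(e1)^f(e2).
f(e1) = -1*e1 - 5*e2
f(e2) = 2*e1 - 4*e2
f(e1) ^ f(e2) = (-1*e1 - 5*e2) ^ (2*e1 - 4*e2)
= (-1)*(-4)*e12 + (-5)*2*e21
= (4 - (-10))*e12
= 14*e12
Coefficient = 14


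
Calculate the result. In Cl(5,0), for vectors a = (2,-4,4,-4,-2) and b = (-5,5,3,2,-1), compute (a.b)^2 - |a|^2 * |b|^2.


a . b = 2*(-5) + (-4)*5 + 4*3 + (-4)*2 + (-2)*(-1)
= -10 + (-20) + 12 + (-8) + 2 = -24
|a|^2 = 2^2 + (-4)^2 + 4^2 + (-4)^2 + (-2)^2 = 56
|b|^2 = (-5)^2 + 5^2 + 3^2 + 2^2 + (-1)^2 = 64
(a.b)^2 = (-24)^2 = 576
|a|^2 * |b|^2 = 56 * 64 = 3584
Result = 576 - 3584 = -3008


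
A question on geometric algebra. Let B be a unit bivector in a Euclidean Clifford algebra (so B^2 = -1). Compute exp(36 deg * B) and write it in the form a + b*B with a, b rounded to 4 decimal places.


For a unit bivector B with B^2 = -1, the exponential series gives
e^(theta*B) = cos(theta) + sin(theta)*B (the GA analogue of Euler's formula).
theta = 36 degrees = 0.628319 rad
cos(36 deg) = 0.8090
sin(36 deg) = 0.5878
exp(theta*B) = 0.8090 + 0.5878*B


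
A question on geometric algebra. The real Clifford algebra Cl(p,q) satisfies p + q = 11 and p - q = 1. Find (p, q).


We need p + q = 11 and p - q = 1.
Adding: 2p = 11 + 1 = 12, so p = 6.
Then q = 11 - 6 = 5.
(p, q) = (6, 5)


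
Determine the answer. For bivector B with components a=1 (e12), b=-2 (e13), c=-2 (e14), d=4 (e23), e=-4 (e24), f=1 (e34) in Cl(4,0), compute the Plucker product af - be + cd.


Plucker relation: af - be + cd
a*f = 1*1 = 1
b*e = (-2)*(-4) = 8
c*d = (-2)*4 = -8
af - be + cd = 1 - 8 + (-8)
= -15


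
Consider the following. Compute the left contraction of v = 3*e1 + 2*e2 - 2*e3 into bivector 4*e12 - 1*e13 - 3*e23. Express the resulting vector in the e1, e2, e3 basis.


Left contraction v _| B = <vB>_1 (grade-1 part of the geometric product vB).
Using e1_|e12 = e2, e2_|e12 = -e1, e1_|e13 = e3, e3_|e13 = -e1, e2_|e23 = e3, e3_|e23 = -e2:
e1 coeff: -v2*b12 - v3*b13 = -(2)*(4) - (-2)*(-1) = -10
e2 coeff: v1*b12 - v3*b23 = (3)*(4) - (-2)*(-3) = 6
e3 coeff: v1*b13 + v2*b23 = (3)*(-1) + (2)*(-3) = -9
v _| B = -10*e1 + 6*e2 - 9*e3


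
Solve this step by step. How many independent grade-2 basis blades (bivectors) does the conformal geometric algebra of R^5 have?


The conformal model of R^5 uses Cl(6,1) with m = 5 + 2 = 7 generators.
Number of grade-2 blades = C(m, 2) = C(7, 2)
= 7*6/2 = 21


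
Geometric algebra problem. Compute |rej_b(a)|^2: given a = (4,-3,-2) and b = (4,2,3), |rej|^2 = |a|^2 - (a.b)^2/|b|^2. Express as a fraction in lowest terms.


|a|^2 = 4^2 + (-3)^2 + (-2)^2 = 29
|b|^2 = 4^2 + 2^2 + 3^2 = 29
a . b = 4*4 + (-3)*2 + (-2)*3 = 4
(a.b)^2 = 4^2 = 16
|rej|^2 = 29 - 16/29
= (841 - 16)/29
= 825/29
In lowest terms: 825/29


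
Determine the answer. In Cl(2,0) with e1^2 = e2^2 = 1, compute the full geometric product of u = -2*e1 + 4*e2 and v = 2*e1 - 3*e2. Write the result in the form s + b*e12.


Expand: (-2*e1 + 4*e2)(2*e1 - 3*e2)
= (-2)*2*e1e1 + (-2)*(-3)*e1e2 + 4*2*e2e1 + 4*(-3)*e2e2
Using e1^2 = e2^2 = 1, e2e1 = -e1e2:
Scalar part s = (-2)*2 + 4*(-3) = -4 + (-12) = -16
Bivector part b = (-2)*(-3) - 4*2 = 6 - 8 = -2
uv = -16 - 2*e12


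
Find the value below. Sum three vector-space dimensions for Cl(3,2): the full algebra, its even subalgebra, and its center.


n = 3 + 2 = 5
Total dim = 2^5 = 32
Even subalgebra dim = 2^4 = 16
n is odd, so center dim = 2
Sum = 32 + 16 + 2 = 50


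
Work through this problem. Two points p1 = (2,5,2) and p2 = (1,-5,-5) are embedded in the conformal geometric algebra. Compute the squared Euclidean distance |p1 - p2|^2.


p1 - p2 = (1, 10, 7)
|p1 - p2|^2 = 1^2 + 10^2 + 7^2
= 1 + 100 + 49
= 150


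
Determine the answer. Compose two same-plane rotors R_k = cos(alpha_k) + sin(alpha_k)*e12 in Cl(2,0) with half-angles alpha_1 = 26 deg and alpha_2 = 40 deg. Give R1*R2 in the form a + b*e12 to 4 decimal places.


Same-plane rotors commute and their half-angles add:
R1*R2 = cos(a1 + a2) + sin(a1 + a2)*e12.
a1 + a2 = 26 + 40 = 66 deg
cos(66 deg) = 0.4067
sin(66 deg) = 0.9135
R1*R2 = 0.4067 + 0.9135*e12


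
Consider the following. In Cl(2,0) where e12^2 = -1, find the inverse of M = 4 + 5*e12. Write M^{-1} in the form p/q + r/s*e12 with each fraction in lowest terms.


M = 4 + 5*e12, where e12^2 = -1.
Since M commutes with its reverse ~M = a - b*e12, M * ~M = a^2 - b^2*e12^2 = a^2 + b^2.
So M^{-1} = ~M / (a^2 + b^2) = (a - b*e12)/(a^2 + b^2).
a^2 + b^2 = 16 + 25 = 41
Scalar part = 4/41 = 4/41
Bivector coeff = -5/41 = -5/41
M^{-1} = 4/41 - 5/41*e12


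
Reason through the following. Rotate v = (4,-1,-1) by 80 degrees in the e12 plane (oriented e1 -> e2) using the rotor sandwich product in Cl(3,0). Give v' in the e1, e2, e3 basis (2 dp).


Rotor R = cos(40deg) - sin(40deg)*e12
Rotation angle theta = 2 * 40 = 80 degrees in the e12 plane (e1 -> e2).
The component perpendicular to the plane (e3) is invariant: v'_3 = v3 = -1.00
cos(80deg) = 0.1736, sin(80deg) = 0.9848
v'_1 = v1*cos(theta) - v2*sin(theta) = 4*0.1736 - (-1)*0.9848 = 1.68
v'_2 = v1*sin(theta) + v2*cos(theta) = 4*0.9848 + (-1)*0.1736 = 3.77
v' = 1.68*e1 + 3.77*e2 - 1.00*e3


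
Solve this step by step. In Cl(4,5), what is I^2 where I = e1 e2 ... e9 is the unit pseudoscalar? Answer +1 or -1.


The pseudoscalar I = e1...e_n (product of all n generators) of Cl(p,q) satisfies I^2 = (-1)^(q + n(n-1)/2).
p = 4, q = 5, n = p + q = 9
n(n-1)/2 = 9 * 8 / 2 = 36
Exponent = q + n(n-1)/2 = 5 + 36 = 41
I^2 = (-1)^41 = -1


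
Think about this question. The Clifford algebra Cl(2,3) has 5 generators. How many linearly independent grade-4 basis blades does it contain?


Number of grade-k basis blades in Cl(p,q) with n = p + q is C(n, k).
n = 2 + 3 = 5
C(5, 4) = 5! / (4! * 1!)
= 120 / (24 * 1)
= 5


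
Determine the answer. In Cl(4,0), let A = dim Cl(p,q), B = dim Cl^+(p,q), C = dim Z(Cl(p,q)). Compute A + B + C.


n = 4 + 0 = 4
Total dim = 2^4 = 16
Even subalgebra dim = 2^3 = 8
n is even, so center dim = 1
Sum = 16 + 8 + 1 = 25


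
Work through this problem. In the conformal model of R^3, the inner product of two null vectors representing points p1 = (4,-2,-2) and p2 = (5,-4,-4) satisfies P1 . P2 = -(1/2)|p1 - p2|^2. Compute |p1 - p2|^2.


p1 - p2 = (-1, 2, 2)
|p1 - p2|^2 = (-1)^2 + 2^2 + 2^2
= 1 + 4 + 4
= 9


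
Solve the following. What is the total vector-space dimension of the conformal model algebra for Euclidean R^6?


The conformal model of R^6 uses Cl(7,1): the 6 Euclidean generators plus two extra orthogonal generators e+ (e+^2 = +1) and e- (e-^2 = -1), from which the null vectors e0, einf are built.
Number of generators m = 6 + 2 = 8.
dim Cl(p,q) = 2^m = 2^8 = 256


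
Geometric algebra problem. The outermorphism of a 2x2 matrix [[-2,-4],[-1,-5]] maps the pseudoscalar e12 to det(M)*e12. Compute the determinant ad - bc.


The outermorphism of a linear map f sends e1^e2 to f(e1)^f(e2).
f(e1) = -2*e1 - 1*e2
f(e2) = -4*e1 - 5*e2
f(e1) ^ f(e2) = (-2*e1 - 1*e2) ^ (-4*e1 - 5*e2)
= (-2)*(-5)*e12 + (-1)*(-4)*e21
= (10 - 4)*e12
= 6*e12
Coefficient = 6


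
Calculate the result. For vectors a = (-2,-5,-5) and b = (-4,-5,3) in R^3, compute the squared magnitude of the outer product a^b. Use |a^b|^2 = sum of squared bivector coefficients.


a wedge b = (a1*b2 - a2*b1)*e12 + (a1*b3 - a3*b1)*e13 + (a2*b3 - a3*b2)*e23
e12 coeff: (-2)*(-5) - (-5)*(-4) = 10 - 20 = -10
e13 coeff: (-2)*3 - (-5)*(-4) = -6 - 20 = -26
e23 coeff: (-5)*3 - (-5)*(-5) = -15 - 25 = -40
|a wedge b|^2 = (-10)^2 + (-26)^2 + (-40)^2
= 100 + 676 + 1600
= 2376


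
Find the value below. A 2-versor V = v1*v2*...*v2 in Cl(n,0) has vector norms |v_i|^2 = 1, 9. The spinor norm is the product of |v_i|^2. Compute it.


Spinor norm N(V) = |v1|^2 * |v2|^2 * ... * |v2|^2
= 1 * 9
Running product: 1, 9
N(V) = 9


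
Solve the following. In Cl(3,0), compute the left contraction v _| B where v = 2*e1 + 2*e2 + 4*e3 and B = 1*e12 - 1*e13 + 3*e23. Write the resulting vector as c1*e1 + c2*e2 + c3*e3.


Left contraction v _| B = <vB>_1 (grade-1 part of the geometric product vB).
Using e1_|e12 = e2, e2_|e12 = -e1, e1_|e13 = e3, e3_|e13 = -e1, e2_|e23 = e3, e3_|e23 = -e2:
e1 coeff: -v2*b12 - v3*b13 = -(2)*(1) - (4)*(-1) = 2
e2 coeff: v1*b12 - v3*b23 = (2)*(1) - (4)*(3) = -10
e3 coeff: v1*b13 + v2*b23 = (2)*(-1) + (2)*(3) = 4
v _| B = 2*e1 - 10*e2 + 4*e3


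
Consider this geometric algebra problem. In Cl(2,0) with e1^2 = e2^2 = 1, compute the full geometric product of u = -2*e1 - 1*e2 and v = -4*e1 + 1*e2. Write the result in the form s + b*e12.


Expand: (-2*e1 - 1*e2)(-4*e1 + 1*e2)
= (-2)*(-4)*e1e1 + (-2)*1*e1e2 + (-1)*(-4)*e2e1 + (-1)*1*e2e2
Using e1^2 = e2^2 = 1, e2e1 = -e1e2:
Scalar part s = (-2)*(-4) + (-1)*1 = 8 + (-1) = 7
Bivector part b = (-2)*1 - (-1)*(-4) = -2 - 4 = -6
uv = 7 - 6*e12


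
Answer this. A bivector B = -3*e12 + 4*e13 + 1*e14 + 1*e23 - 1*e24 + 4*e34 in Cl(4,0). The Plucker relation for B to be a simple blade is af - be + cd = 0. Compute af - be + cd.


Plucker relation: af - be + cd
a*f = (-3)*4 = -12
b*e = 4*(-1) = -4
c*d = 1*1 = 1
af - be + cd = -12 - (-4) + 1
= -7


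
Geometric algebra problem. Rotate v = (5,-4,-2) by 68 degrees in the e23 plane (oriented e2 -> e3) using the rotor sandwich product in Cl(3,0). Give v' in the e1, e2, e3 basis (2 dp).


Rotor R = cos(34deg) - sin(34deg)*e23
Rotation angle theta = 2 * 34 = 68 degrees in the e23 plane (e2 -> e3).
The component perpendicular to the plane (e1) is invariant: v'_1 = v1 = 5.00
cos(68deg) = 0.3746, sin(68deg) = 0.9272
v'_2 = v2*cos(theta) - v3*sin(theta) = -4*0.3746 - (-2)*0.9272 = 0.36
v'_3 = v2*sin(theta) + v3*cos(theta) = -4*0.9272 + (-2)*0.3746 = -4.46
v' = 5.00*e1 + 0.36*e2 - 4.46*e3


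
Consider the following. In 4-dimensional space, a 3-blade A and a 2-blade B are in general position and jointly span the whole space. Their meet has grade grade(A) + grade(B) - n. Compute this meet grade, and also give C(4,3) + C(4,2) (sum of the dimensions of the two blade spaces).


Meet grade = grade(A) + grade(B) - n
= 3 + 2 - 4 = 1
C(4,3) = 4
C(4,2) = 6
dim_A + dim_B = 4 + 6 = 10


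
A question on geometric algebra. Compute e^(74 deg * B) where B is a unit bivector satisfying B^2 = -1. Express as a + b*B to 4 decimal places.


For a unit bivector B with B^2 = -1, the exponential series gives
e^(theta*B) = cos(theta) + sin(theta)*B (the GA analogue of Euler's formula).
theta = 74 degrees = 1.291544 rad
cos(74 deg) = 0.2756
sin(74 deg) = 0.9613
exp(theta*B) = 0.2756 + 0.9613*B


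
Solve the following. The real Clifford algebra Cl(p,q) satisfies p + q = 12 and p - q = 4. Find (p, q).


We need p + q = 12 and p - q = 4.
Adding: 2p = 12 + 4 = 16, so p = 8.
Then q = 12 - 8 = 4.
(p, q) = (8, 4)


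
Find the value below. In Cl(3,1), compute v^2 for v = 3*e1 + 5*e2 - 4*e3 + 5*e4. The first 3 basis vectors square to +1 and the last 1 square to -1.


v^2 = sum of c_i^2 * e_i^2
Positive signature terms (e_i^2 = +1): 3^2 + 5^2 + (-4)^2 = 50
Negative signature terms (e_j^2 = -1): 5^2 = 25
v^2 = 50 - 25 = 25


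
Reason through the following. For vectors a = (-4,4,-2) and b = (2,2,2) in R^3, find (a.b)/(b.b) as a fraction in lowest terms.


Projection coefficient = (a . b) / (b . b)
a . b = (-4)*2 + 4*2 + (-2)*2
= -8 + 8 + (-4) = -4
b . b = 2^2 + 2^2 + 2^2
= 4 + 4 + 4 = 12
Coefficient = -4/12
In lowest terms: -1/3


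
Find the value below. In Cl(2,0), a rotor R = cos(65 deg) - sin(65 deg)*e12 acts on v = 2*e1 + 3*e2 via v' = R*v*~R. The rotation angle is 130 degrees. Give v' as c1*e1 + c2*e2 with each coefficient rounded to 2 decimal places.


Rotor R = cos(65deg) - sin(65deg)*e12
Rotation angle theta = 2 * 65 = 130 degrees
v' = R*v*~R rotates v by theta.
cos(130deg) = -0.6428, sin(130deg) = 0.7660
v'_1 = 2*cos(130deg) - 3*sin(130deg)
= 2*(-0.6428) - 3*0.7660
= -3.58
v'_2 = 2*sin(130deg) + 3*cos(130deg)
= 2*0.7660 + 3*(-0.6428)
= -0.40
v' = -3.58*e1 - 0.40*e2


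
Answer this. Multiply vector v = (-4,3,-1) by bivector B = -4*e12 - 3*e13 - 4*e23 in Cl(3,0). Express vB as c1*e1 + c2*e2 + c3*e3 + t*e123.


vB has grade-1 (vector) and grade-3 (trivector) parts: vB = (v _| B) + (v ^ B).
Vector part <vB>_1:
  e1: -v2*b12 - v3*b13 = -(3)*(-4) - (-1)*(-3) = 9
  e2: v1*b12 - v3*b23 = (-4)*(-4) - (-1)*(-4) = 12
  e3: v1*b13 + v2*b23 = (-4)*(-3) + (3)*(-4) = 0
Trivector part <vB>_3:
  e123: v1*b23 - v2*b13 + v3*b12 = (-4)*(-4) - (3)*(-3) + (-1)*(-4) = 29
vB = 9*e1 + 12*e2 + 0*e3 + 29*e123


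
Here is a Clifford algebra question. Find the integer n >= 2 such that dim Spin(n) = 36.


dim Spin(n) = dim so(n) = n(n-1)/2.
Solve n(n-1)/2 = 36, i.e. n^2 - n - 72 = 0.
Discriminant = 1 + 8*36 = 289
n = (1 + sqrt(289))/2 = (1 + 17)/2 = 9


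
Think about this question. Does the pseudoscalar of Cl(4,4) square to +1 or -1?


The pseudoscalar I = e1...e_n (product of all n generators) of Cl(p,q) satisfies I^2 = (-1)^(q + n(n-1)/2).
p = 4, q = 4, n = p + q = 8
n(n-1)/2 = 8 * 7 / 2 = 28
Exponent = q + n(n-1)/2 = 4 + 28 = 32
I^2 = (-1)^32 = +1


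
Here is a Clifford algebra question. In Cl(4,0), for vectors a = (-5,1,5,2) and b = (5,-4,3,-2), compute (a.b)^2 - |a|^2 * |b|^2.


a . b = (-5)*5 + 1*(-4) + 5*3 + 2*(-2)
= -25 + (-4) + 15 + (-4) = -18
|a|^2 = (-5)^2 + 1^2 + 5^2 + 2^2 = 55
|b|^2 = 5^2 + (-4)^2 + 3^2 + (-2)^2 = 54
(a.b)^2 = (-18)^2 = 324
|a|^2 * |b|^2 = 55 * 54 = 2970
Result = 324 - 2970 = -2646


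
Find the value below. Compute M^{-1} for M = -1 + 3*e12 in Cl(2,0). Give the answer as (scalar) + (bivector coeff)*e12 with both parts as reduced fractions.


M = -1 + 3*e12, where e12^2 = -1.
Since M commutes with its reverse ~M = a - b*e12, M * ~M = a^2 - b^2*e12^2 = a^2 + b^2.
So M^{-1} = ~M / (a^2 + b^2) = (a - b*e12)/(a^2 + b^2).
a^2 + b^2 = 1 + 9 = 10
Scalar part = -1/10 = -1/10
Bivector coeff = -3/10 = -3/10
M^{-1} = -1/10 - 3/10*e12


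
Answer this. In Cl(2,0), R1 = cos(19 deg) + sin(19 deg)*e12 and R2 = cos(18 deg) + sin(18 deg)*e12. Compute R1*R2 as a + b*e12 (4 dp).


Same-plane rotors commute and their half-angles add:
R1*R2 = cos(a1 + a2) + sin(a1 + a2)*e12.
a1 + a2 = 19 + 18 = 37 deg
cos(37 deg) = 0.7986
sin(37 deg) = 0.6018
R1*R2 = 0.7986 + 0.6018*e12


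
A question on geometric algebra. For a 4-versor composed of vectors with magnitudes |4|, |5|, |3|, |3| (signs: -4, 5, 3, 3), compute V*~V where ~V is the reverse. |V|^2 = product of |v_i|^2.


Each vector v_i has |v_i|^2 = s_i^2
Squared scales: (-4)^2 = 16, 5^2 = 25, 3^2 = 9, 3^2 = 9
|V|^2 = 16 * 25 * 9 * 9
= 32400


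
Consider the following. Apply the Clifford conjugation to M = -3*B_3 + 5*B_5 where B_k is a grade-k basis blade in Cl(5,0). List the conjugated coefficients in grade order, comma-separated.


Clifford conjugate sign for grade k: (-1)^(k(k+1)/2)
Grade 3: (-1)^(3*4/2) = (-1)^6 = 1, coeff -3 -> -3
Grade 5: (-1)^(5*6/2) = (-1)^15 = -1, coeff 5 -> -5
Conjugated coefficients: -3, -5


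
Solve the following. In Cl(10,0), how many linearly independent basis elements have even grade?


Even subalgebra dimension = 2^(n-1)
n = 10 + 0 = 10
2^(10 - 1) = 2^9 = 512
Verification: sum of C(10,k) for even k = 1 + 45 + 210 + 210 + 45 + 1 = 512
Result = 512


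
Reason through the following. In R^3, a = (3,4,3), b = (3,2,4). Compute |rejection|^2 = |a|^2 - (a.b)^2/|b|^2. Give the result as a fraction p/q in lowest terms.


|a|^2 = 3^2 + 4^2 + 3^2 = 34
|b|^2 = 3^2 + 2^2 + 4^2 = 29
a . b = 3*3 + 4*2 + 3*4 = 29
(a.b)^2 = 29^2 = 841
|rej|^2 = 34 - 841/29
= (986 - 841)/29
= 145/29
In lowest terms: 5/1


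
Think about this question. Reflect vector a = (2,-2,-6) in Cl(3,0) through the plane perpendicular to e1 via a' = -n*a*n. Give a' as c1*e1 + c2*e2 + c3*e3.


Reflection formula: a' = -n*a*n, with n = e1 (unit vector, n^2 = 1).
For reflection through hyperplane perp to e1:
The component along e1 flips sign, others stay.
a = (2, -2, -6)
a' = (-2, -2, -6)
a' = -2*e1 - 2*e2 - 6*e3


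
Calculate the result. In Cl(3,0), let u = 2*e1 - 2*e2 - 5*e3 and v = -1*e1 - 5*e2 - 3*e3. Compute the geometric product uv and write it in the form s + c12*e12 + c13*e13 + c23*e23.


In Cl(3,0): e_i^2 = 1, e_ie_j = -e_je_i for i != j.
Scalar part = u . v = 2*(-1) + (-2)*(-5) + (-5)*(-3)
= -2 + 10 + 15 = 23
e12 coeff = 2*(-5) - (-2)*(-1) = -10 - 2 = -12
e13 coeff = 2*(-3) - (-5)*(-1) = -6 - 5 = -11
e23 coeff = (-2)*(-3) - (-5)*(-5) = 6 - 25 = -19
uv = 23 - 12*e12 - 11*e13 - 19*e23


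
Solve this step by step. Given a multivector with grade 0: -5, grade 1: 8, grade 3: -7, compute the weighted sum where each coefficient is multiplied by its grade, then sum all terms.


Grade-weighted sum = sum of grade_k * coefficient_k
0*(-5) = 0
1*8 = 8
3*(-7) = -21
Total = 0 + 8 + (-21) = -13


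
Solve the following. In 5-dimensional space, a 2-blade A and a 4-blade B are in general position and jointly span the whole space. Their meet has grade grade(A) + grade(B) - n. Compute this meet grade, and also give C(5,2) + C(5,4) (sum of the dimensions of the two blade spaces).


Meet grade = grade(A) + grade(B) - n
= 2 + 4 - 5 = 1
C(5,2) = 10
C(5,4) = 5
dim_A + dim_B = 10 + 5 = 15


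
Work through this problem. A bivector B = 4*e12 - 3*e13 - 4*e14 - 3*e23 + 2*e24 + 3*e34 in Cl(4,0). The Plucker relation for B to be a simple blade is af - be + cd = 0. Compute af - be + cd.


Plucker relation: af - be + cd
a*f = 4*3 = 12
b*e = (-3)*2 = -6
c*d = (-4)*(-3) = 12
af - be + cd = 12 - (-6) + 12
= 30


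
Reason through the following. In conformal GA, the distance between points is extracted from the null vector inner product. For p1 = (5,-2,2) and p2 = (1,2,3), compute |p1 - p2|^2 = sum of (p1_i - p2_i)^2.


p1 - p2 = (4, -4, -1)
|p1 - p2|^2 = 4^2 + (-4)^2 + (-1)^2
= 16 + 16 + 1
= 33


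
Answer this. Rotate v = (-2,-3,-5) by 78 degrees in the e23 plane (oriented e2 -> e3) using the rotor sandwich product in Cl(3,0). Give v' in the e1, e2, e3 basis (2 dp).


Rotor R = cos(39deg) - sin(39deg)*e23
Rotation angle theta = 2 * 39 = 78 degrees in the e23 plane (e2 -> e3).
The component perpendicular to the plane (e1) is invariant: v'_1 = v1 = -2.00
cos(78deg) = 0.2079, sin(78deg) = 0.9781
v'_2 = v2*cos(theta) - v3*sin(theta) = -3*0.2079 - (-5)*0.9781 = 4.27
v'_3 = v2*sin(theta) + v3*cos(theta) = -3*0.9781 + (-5)*0.2079 = -3.97
v' = -2.00*e1 + 4.27*e2 - 3.97*e3


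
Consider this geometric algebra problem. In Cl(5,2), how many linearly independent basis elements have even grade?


Even subalgebra dimension = 2^(n-1)
n = 5 + 2 = 7
2^(7 - 1) = 2^6 = 64
Verification: sum of C(7,k) for even k = 1 + 21 + 35 + 7 = 64
Result = 64


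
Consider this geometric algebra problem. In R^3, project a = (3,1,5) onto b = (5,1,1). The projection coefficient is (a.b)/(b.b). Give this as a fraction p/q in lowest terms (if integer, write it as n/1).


Projection coefficient = (a . b) / (b . b)
a . b = 3*5 + 1*1 + 5*1
= 15 + 1 + 5 = 21
b . b = 5^2 + 1^2 + 1^2
= 25 + 1 + 1 = 27
Coefficient = 21/27
In lowest terms: 7/9


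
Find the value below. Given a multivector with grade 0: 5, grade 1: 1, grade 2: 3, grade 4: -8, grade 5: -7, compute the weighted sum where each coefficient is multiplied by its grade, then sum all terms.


Grade-weighted sum = sum of grade_k * coefficient_k
0*5 = 0
1*1 = 1
2*3 = 6
4*(-8) = -32
5*(-7) = -35
Total = 0 + 1 + 6 + (-32) + (-35) = -60


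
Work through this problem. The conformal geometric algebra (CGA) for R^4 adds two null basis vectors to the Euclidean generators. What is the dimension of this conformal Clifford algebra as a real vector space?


The conformal model of R^4 uses Cl(5,1): the 4 Euclidean generators plus two extra orthogonal generators e+ (e+^2 = +1) and e- (e-^2 = -1), from which the null vectors e0, einf are built.
Number of generators m = 4 + 2 = 6.
dim Cl(p,q) = 2^m = 2^6 = 64


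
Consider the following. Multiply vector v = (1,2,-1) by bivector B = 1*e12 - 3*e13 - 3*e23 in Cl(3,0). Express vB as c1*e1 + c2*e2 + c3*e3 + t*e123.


vB has grade-1 (vector) and grade-3 (trivector) parts: vB = (v _| B) + (v ^ B).
Vector part <vB>_1:
  e1: -v2*b12 - v3*b13 = -(2)*(1) - (-1)*(-3) = -5
  e2: v1*b12 - v3*b23 = (1)*(1) - (-1)*(-3) = -2
  e3: v1*b13 + v2*b23 = (1)*(-3) + (2)*(-3) = -9
Trivector part <vB>_3:
  e123: v1*b23 - v2*b13 + v3*b12 = (1)*(-3) - (2)*(-3) + (-1)*(1) = 2
vB = -5*e1 - 2*e2 - 9*e3 + 2*e123


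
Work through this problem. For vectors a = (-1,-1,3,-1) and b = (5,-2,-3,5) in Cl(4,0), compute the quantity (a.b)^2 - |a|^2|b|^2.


a . b = (-1)*5 + (-1)*(-2) + 3*(-3) + (-1)*5
= -5 + 2 + (-9) + (-5) = -17
|a|^2 = (-1)^2 + (-1)^2 + 3^2 + (-1)^2 = 12
|b|^2 = 5^2 + (-2)^2 + (-3)^2 + 5^2 = 63
(a.b)^2 = (-17)^2 = 289
|a|^2 * |b|^2 = 12 * 63 = 756
Result = 289 - 756 = -467


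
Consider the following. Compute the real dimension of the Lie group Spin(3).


Spin(n) double-covers SO(n); both have Lie algebra so(n) of dimension n(n-1)/2.
n = 3
n(n-1) = 3 * 2 = 6
dim Spin(3) = 6/2 = 3


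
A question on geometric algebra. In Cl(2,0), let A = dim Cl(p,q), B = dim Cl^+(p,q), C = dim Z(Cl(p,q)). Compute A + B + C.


n = 2 + 0 = 2
Total dim = 2^2 = 4
Even subalgebra dim = 2^1 = 2
n is even, so center dim = 1
Sum = 4 + 2 + 1 = 7


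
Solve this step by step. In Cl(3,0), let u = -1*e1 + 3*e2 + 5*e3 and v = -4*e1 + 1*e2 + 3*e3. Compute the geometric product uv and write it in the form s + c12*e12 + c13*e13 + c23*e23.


In Cl(3,0): e_i^2 = 1, e_ie_j = -e_je_i for i != j.
Scalar part = u . v = (-1)*(-4) + 3*1 + 5*3
= 4 + 3 + 15 = 22
e12 coeff = (-1)*1 - 3*(-4) = -1 - (-12) = 11
e13 coeff = (-1)*3 - 5*(-4) = -3 - (-20) = 17
e23 coeff = 3*3 - 5*1 = 9 - 5 = 4
uv = 22 + 11*e12 + 17*e13 + 4*e23


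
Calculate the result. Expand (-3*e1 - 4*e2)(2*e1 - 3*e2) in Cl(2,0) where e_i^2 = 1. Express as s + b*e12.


Expand: (-3*e1 - 4*e2)(2*e1 - 3*e2)
= (-3)*2*e1e1 + (-3)*(-3)*e1e2 + (-4)*2*e2e1 + (-4)*(-3)*e2e2
Using e1^2 = e2^2 = 1, e2e1 = -e1e2:
Scalar part s = (-3)*2 + (-4)*(-3) = -6 + 12 = 6
Bivector part b = (-3)*(-3) - (-4)*2 = 9 - (-8) = 17
uv = 6 + 17*e12


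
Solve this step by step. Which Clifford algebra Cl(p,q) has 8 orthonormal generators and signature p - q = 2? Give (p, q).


We need p + q = 8 and p - q = 2.
Adding: 2p = 8 + 2 = 10, so p = 5.
Then q = 8 - 5 = 3.
(p, q) = (5, 3)


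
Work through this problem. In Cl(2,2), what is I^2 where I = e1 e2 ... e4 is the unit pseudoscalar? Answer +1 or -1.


The pseudoscalar I = e1...e_n (product of all n generators) of Cl(p,q) satisfies I^2 = (-1)^(q + n(n-1)/2).
p = 2, q = 2, n = p + q = 4
n(n-1)/2 = 4 * 3 / 2 = 6
Exponent = q + n(n-1)/2 = 2 + 6 = 8
I^2 = (-1)^8 = +1


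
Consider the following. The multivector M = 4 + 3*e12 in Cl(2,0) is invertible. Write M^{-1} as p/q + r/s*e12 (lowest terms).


M = 4 + 3*e12, where e12^2 = -1.
Since M commutes with its reverse ~M = a - b*e12, M * ~M = a^2 - b^2*e12^2 = a^2 + b^2.
So M^{-1} = ~M / (a^2 + b^2) = (a - b*e12)/(a^2 + b^2).
a^2 + b^2 = 16 + 9 = 25
Scalar part = 4/25 = 4/25
Bivector coeff = -3/25 = -3/25
M^{-1} = 4/25 - 3/25*e12


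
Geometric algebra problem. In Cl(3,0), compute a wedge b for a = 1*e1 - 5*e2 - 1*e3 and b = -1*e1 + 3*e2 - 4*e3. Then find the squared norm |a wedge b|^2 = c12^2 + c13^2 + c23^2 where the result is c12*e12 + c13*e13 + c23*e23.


a wedge b = (a1*b2 - a2*b1)*e12 + (a1*b3 - a3*b1)*e13 + (a2*b3 - a3*b2)*e23
e12 coeff: 1*3 - (-5)*(-1) = 3 - 5 = -2
e13 coeff: 1*(-4) - (-1)*(-1) = -4 - 1 = -5
e23 coeff: (-5)*(-4) - (-1)*3 = 20 - (-3) = 23
|a wedge b|^2 = (-2)^2 + (-5)^2 + 23^2
= 4 + 25 + 529
= 558


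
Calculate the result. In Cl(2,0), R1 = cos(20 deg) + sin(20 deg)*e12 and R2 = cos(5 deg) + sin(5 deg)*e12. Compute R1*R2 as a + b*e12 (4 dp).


Same-plane rotors commute and their half-angles add:
R1*R2 = cos(a1 + a2) + sin(a1 + a2)*e12.
a1 + a2 = 20 + 5 = 25 deg
cos(25 deg) = 0.9063
sin(25 deg) = 0.4226
R1*R2 = 0.9063 + 0.4226*e12


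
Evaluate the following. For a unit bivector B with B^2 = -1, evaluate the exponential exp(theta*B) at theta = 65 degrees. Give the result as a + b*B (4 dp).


For a unit bivector B with B^2 = -1, the exponential series gives
e^(theta*B) = cos(theta) + sin(theta)*B (the GA analogue of Euler's formula).
theta = 65 degrees = 1.134464 rad
cos(65 deg) = 0.4226
sin(65 deg) = 0.9063
exp(theta*B) = 0.4226 + 0.9063*B


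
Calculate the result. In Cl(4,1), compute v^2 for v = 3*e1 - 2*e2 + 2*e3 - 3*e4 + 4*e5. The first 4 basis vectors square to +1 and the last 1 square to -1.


v^2 = sum of c_i^2 * e_i^2
Positive signature terms (e_i^2 = +1): 3^2 + (-2)^2 + 2^2 + (-3)^2 = 26
Negative signature terms (e_j^2 = -1): 4^2 = 16
v^2 = 26 - 16 = 10


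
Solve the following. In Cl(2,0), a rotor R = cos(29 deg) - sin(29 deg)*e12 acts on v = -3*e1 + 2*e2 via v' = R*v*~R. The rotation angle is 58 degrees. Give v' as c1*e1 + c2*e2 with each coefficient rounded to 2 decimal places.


Rotor R = cos(29deg) - sin(29deg)*e12
Rotation angle theta = 2 * 29 = 58 degrees
v' = R*v*~R rotates v by theta.
cos(58deg) = 0.5299, sin(58deg) = 0.8480
v'_1 = -3*cos(58deg) - 2*sin(58deg)
= -3*0.5299 - 2*0.8480
= -3.29
v'_2 = -3*sin(58deg) + 2*cos(58deg)
= -3*0.8480 + 2*0.5299
= -1.48
v' = -3.29*e1 - 1.48*e2


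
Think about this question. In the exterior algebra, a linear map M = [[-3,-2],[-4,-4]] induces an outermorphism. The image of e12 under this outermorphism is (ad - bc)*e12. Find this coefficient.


The outermorphism of a linear map f sends e1^e2 to f(e1)^f(e2).
f(e1) = -3*e1 - 4*e2
f(e2) = -2*e1 - 4*e2
f(e1) ^ f(e2) = (-3*e1 - 4*e2) ^ (-2*e1 - 4*e2)
= (-3)*(-4)*e12 + (-4)*(-2)*e21
= (12 - 8)*e12
= 4*e12
Coefficient = 4


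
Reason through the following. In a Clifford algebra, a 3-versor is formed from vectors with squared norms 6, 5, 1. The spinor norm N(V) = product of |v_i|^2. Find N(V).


Spinor norm N(V) = |v1|^2 * |v2|^2 * ... * |v3|^2
= 6 * 5 * 1
Running product: 6, 30, 30
N(V) = 30


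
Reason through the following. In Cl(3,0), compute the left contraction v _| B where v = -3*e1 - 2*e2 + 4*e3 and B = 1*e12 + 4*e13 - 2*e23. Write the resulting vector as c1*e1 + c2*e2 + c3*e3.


Left contraction v _| B = <vB>_1 (grade-1 part of the geometric product vB).
Using e1_|e12 = e2, e2_|e12 = -e1, e1_|e13 = e3, e3_|e13 = -e1, e2_|e23 = e3, e3_|e23 = -e2:
e1 coeff: -v2*b12 - v3*b13 = -(-2)*(1) - (4)*(4) = -14
e2 coeff: v1*b12 - v3*b23 = (-3)*(1) - (4)*(-2) = 5
e3 coeff: v1*b13 + v2*b23 = (-3)*(4) + (-2)*(-2) = -8
v _| B = -14*e1 + 5*e2 - 8*e3


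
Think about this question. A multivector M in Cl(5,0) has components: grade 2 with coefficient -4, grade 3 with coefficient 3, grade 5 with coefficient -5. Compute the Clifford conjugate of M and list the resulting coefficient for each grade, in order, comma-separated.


Clifford conjugate sign for grade k: (-1)^(k(k+1)/2)
Grade 2: (-1)^(2*3/2) = (-1)^3 = -1, coeff -4 -> 4
Grade 3: (-1)^(3*4/2) = (-1)^6 = 1, coeff 3 -> 3
Grade 5: (-1)^(5*6/2) = (-1)^15 = -1, coeff -5 -> 5
Conjugated coefficients: 4, 3, 5


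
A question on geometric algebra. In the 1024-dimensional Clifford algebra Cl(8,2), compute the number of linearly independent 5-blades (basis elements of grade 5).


Number of grade-k basis blades in Cl(p,q) with n = p + q is C(n, k).
n = 8 + 2 = 10
C(10, 5) = 10! / (5! * 5!)
= 3628800 / (120 * 120)
= 252


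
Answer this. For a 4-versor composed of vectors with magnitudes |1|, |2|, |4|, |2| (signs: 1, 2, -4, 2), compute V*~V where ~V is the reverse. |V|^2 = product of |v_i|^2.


Each vector v_i has |v_i|^2 = s_i^2
Squared scales: 1^2 = 1, 2^2 = 4, (-4)^2 = 16, 2^2 = 4
|V|^2 = 1 * 4 * 16 * 4
= 256


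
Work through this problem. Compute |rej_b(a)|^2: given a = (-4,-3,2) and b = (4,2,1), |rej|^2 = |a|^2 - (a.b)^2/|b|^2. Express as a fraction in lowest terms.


|a|^2 = (-4)^2 + (-3)^2 + 2^2 = 29
|b|^2 = 4^2 + 2^2 + 1^2 = 21
a . b = (-4)*4 + (-3)*2 + 2*1 = -20
(a.b)^2 = (-20)^2 = 400
|rej|^2 = 29 - 400/21
= (609 - 400)/21
= 209/21
In lowest terms: 209/21


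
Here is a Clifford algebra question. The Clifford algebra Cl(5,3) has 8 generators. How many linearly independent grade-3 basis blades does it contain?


Number of grade-k basis blades in Cl(p,q) with n = p + q is C(n, k).
n = 5 + 3 = 8
C(8, 3) = 8! / (3! * 5!)
= 40320 / (6 * 120)
= 56


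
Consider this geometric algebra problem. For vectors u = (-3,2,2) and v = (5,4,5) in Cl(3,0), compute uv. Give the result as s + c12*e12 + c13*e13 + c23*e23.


In Cl(3,0): e_i^2 = 1, e_ie_j = -e_je_i for i != j.
Scalar part = u . v = (-3)*5 + 2*4 + 2*5
= -15 + 8 + 10 = 3
e12 coeff = (-3)*4 - 2*5 = -12 - 10 = -22
e13 coeff = (-3)*5 - 2*5 = -15 - 10 = -25
e23 coeff = 2*5 - 2*4 = 10 - 8 = 2
uv = 3 - 22*e12 - 25*e13 + 2*e23


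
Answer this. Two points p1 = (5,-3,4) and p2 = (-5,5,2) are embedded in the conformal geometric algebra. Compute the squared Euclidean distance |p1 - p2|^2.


p1 - p2 = (10, -8, 2)
|p1 - p2|^2 = 10^2 + (-8)^2 + 2^2
= 100 + 64 + 4
= 168


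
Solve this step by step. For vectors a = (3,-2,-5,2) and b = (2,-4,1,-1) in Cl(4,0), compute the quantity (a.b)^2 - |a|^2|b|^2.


a . b = 3*2 + (-2)*(-4) + (-5)*1 + 2*(-1)
= 6 + 8 + (-5) + (-2) = 7
|a|^2 = 3^2 + (-2)^2 + (-5)^2 + 2^2 = 42
|b|^2 = 2^2 + (-4)^2 + 1^2 + (-1)^2 = 22
(a.b)^2 = 7^2 = 49
|a|^2 * |b|^2 = 42 * 22 = 924
Result = 49 - 924 = -875


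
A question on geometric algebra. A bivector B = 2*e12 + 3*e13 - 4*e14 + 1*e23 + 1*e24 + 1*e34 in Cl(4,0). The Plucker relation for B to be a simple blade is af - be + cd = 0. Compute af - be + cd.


Plucker relation: af - be + cd
a*f = 2*1 = 2
b*e = 3*1 = 3
c*d = (-4)*1 = -4
af - be + cd = 2 - 3 + (-4)
= -5


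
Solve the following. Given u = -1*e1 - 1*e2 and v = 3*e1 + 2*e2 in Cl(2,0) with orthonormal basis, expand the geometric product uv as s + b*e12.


Expand: (-1*e1 - 1*e2)(3*e1 + 2*e2)
= (-1)*3*e1e1 + (-1)*2*e1e2 + (-1)*3*e2e1 + (-1)*2*e2e2
Using e1^2 = e2^2 = 1, e2e1 = -e1e2:
Scalar part s = (-1)*3 + (-1)*2 = -3 + (-2) = -5
Bivector part b = (-1)*2 - (-1)*3 = -2 - (-3) = 1
uv = -5 + 1*e12


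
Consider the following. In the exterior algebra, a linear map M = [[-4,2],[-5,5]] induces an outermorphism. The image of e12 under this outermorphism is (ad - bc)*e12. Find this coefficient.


The outermorphism of a linear map f sends e1^e2 to f(e1)^f(e2).
f(e1) = -4*e1 - 5*e2
f(e2) = 2*e1 + 5*e2
f(e1) ^ f(e2) = (-4*e1 - 5*e2) ^ (2*e1 + 5*e2)
= (-4)*5*e12 + (-5)*2*e21
= (-20 - (-10))*e12
= -10*e12
Coefficient = -10


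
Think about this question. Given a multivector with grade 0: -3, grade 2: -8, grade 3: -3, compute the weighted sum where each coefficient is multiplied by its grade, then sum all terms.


Grade-weighted sum = sum of grade_k * coefficient_k
0*(-3) = 0
2*(-8) = -16
3*(-3) = -9
Total = 0 + (-16) + (-9) = -25


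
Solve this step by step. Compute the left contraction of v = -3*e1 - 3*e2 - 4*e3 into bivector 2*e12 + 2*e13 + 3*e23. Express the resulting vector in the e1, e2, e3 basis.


Left contraction v _| B = <vB>_1 (grade-1 part of the geometric product vB).
Using e1_|e12 = e2, e2_|e12 = -e1, e1_|e13 = e3, e3_|e13 = -e1, e2_|e23 = e3, e3_|e23 = -e2:
e1 coeff: -v2*b12 - v3*b13 = -(-3)*(2) - (-4)*(2) = 14
e2 coeff: v1*b12 - v3*b23 = (-3)*(2) - (-4)*(3) = 6
e3 coeff: v1*b13 + v2*b23 = (-3)*(2) + (-3)*(3) = -15
v _| B = 14*e1 + 6*e2 - 15*e3


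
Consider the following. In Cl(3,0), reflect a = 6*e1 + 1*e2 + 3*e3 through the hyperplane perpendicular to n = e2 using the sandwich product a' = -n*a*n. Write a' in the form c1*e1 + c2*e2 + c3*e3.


Reflection formula: a' = -n*a*n, with n = e2 (unit vector, n^2 = 1).
For reflection through hyperplane perp to e2:
The component along e2 flips sign, others stay.
a = (6, 1, 3)
a' = (6, -1, 3)
a' = 6*e1 - 1*e2 + 3*e3


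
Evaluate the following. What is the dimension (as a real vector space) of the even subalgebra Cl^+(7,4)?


Even subalgebra dimension = 2^(n-1)
n = 7 + 4 = 11
2^(11 - 1) = 2^10 = 1024
Verification: sum of C(11,k) for even k = 1 + 55 + 330 + 462 + 165 + 11 = 1024
Result = 1024


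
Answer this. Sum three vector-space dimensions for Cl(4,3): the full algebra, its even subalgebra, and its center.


n = 4 + 3 = 7
Total dim = 2^7 = 128
Even subalgebra dim = 2^6 = 64
n is odd, so center dim = 2
Sum = 128 + 64 + 2 = 194


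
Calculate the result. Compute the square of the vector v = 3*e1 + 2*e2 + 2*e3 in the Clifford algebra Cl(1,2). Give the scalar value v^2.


v^2 = sum of c_i^2 * e_i^2
Positive signature terms (e_i^2 = +1): 3^2 = 9
Negative signature terms (e_j^2 = -1): 2^2 + 2^2 = 8
v^2 = 9 - 8 = 1


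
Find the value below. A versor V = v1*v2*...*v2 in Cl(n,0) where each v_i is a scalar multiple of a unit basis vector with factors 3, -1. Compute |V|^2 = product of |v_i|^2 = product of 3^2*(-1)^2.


Each vector v_i has |v_i|^2 = s_i^2
Squared scales: 3^2 = 9, (-1)^2 = 1
|V|^2 = 9 * 1
= 9


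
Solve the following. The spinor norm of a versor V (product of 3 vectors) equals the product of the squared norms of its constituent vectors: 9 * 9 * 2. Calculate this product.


Spinor norm N(V) = |v1|^2 * |v2|^2 * ... * |v3|^2
= 9 * 9 * 2
Running product: 9, 81, 162
N(V) = 162


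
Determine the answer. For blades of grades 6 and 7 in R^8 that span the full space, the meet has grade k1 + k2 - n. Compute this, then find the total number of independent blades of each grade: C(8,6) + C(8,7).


Meet grade = grade(A) + grade(B) - n
= 6 + 7 - 8 = 5
C(8,6) = 28
C(8,7) = 8
dim_A + dim_B = 28 + 8 = 36


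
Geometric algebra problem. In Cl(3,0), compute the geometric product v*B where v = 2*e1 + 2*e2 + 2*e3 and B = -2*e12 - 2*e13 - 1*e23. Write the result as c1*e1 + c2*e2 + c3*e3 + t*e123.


vB has grade-1 (vector) and grade-3 (trivector) parts: vB = (v _| B) + (v ^ B).
Vector part <vB>_1:
  e1: -v2*b12 - v3*b13 = -(2)*(-2) - (2)*(-2) = 8
  e2: v1*b12 - v3*b23 = (2)*(-2) - (2)*(-1) = -2
  e3: v1*b13 + v2*b23 = (2)*(-2) + (2)*(-1) = -6
Trivector part <vB>_3:
  e123: v1*b23 - v2*b13 + v3*b12 = (2)*(-1) - (2)*(-2) + (2)*(-2) = -2
vB = 8*e1 - 2*e2 - 6*e3 - 2*e123


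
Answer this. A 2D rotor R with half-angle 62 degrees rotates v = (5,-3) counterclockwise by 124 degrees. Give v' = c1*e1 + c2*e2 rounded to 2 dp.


Rotor R = cos(62deg) - sin(62deg)*e12
Rotation angle theta = 2 * 62 = 124 degrees
v' = R*v*~R rotates v by theta.
cos(124deg) = -0.5592, sin(124deg) = 0.8290
v'_1 = 5*cos(124deg) - (-3)*sin(124deg)
= 5*(-0.5592) - (-3)*0.8290
= -0.31
v'_2 = 5*sin(124deg) + (-3)*cos(124deg)
= 5*0.8290 + (-3)*(-0.5592)
= 5.82
v' = -0.31*e1 + 5.82*e2


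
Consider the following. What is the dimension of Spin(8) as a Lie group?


Spin(n) double-covers SO(n); both have Lie algebra so(n) of dimension n(n-1)/2.
n = 8
n(n-1) = 8 * 7 = 56
dim Spin(8) = 56/2 = 28


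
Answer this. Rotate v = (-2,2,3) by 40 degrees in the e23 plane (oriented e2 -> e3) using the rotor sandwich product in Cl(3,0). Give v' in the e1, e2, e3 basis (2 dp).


Rotor R = cos(20deg) - sin(20deg)*e23
Rotation angle theta = 2 * 20 = 40 degrees in the e23 plane (e2 -> e3).
The component perpendicular to the plane (e1) is invariant: v'_1 = v1 = -2.00
cos(40deg) = 0.7660, sin(40deg) = 0.6428
v'_2 = v2*cos(theta) - v3*sin(theta) = 2*0.7660 - 3*0.6428 = -0.40
v'_3 = v2*sin(theta) + v3*cos(theta) = 2*0.6428 + 3*0.7660 = 3.58
v' = -2.00*e1 - 0.40*e2 + 3.58*e3


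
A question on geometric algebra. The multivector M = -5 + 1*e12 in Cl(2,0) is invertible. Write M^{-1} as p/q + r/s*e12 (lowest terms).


M = -5 + 1*e12, where e12^2 = -1.
Since M commutes with its reverse ~M = a - b*e12, M * ~M = a^2 - b^2*e12^2 = a^2 + b^2.
So M^{-1} = ~M / (a^2 + b^2) = (a - b*e12)/(a^2 + b^2).
a^2 + b^2 = 25 + 1 = 26
Scalar part = -5/26 = -5/26
Bivector coeff = -1/26 = -1/26
M^{-1} = -5/26 - 1/26*e12


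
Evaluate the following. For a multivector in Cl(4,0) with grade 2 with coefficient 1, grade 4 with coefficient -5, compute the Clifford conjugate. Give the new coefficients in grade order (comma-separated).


Clifford conjugate sign for grade k: (-1)^(k(k+1)/2)
Grade 2: (-1)^(2*3/2) = (-1)^3 = -1, coeff 1 -> -1
Grade 4: (-1)^(4*5/2) = (-1)^10 = 1, coeff -5 -> -5
Conjugated coefficients: -1, -5
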